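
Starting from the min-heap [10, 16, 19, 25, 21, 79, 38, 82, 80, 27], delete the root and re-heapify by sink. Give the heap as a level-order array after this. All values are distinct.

remove root 10; move last element 27 to root → [27, 16, 19, 25, 21, 79, 38, 82, 80]
27 vs smaller child 16 at index 1, swap → [16, 27, 19, 25, 21, 79, 38, 82, 80]
27 vs smaller child 21 at index 4, swap → [16, 21, 19, 25, 27, 79, 38, 82, 80]

[16, 21, 19, 25, 27, 79, 38, 82, 80]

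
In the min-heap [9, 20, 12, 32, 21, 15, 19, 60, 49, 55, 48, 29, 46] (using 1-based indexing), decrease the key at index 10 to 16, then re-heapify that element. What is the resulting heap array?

[9, 16, 12, 32, 20, 15, 19, 60, 49, 21, 48, 29, 46]

set index 10 from 55 to 16 → [9, 20, 12, 32, 21, 15, 19, 60, 49, 16, 48, 29, 46]
16 < parent 21 at index 5, swap → [9, 20, 12, 32, 16, 15, 19, 60, 49, 21, 48, 29, 46]
16 < parent 20 at index 2, swap → [9, 16, 12, 32, 20, 15, 19, 60, 49, 21, 48, 29, 46]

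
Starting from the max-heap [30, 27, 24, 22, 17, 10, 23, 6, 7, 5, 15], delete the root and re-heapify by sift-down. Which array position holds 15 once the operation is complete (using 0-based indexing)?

remove root 30; move last element 15 to root → [15, 27, 24, 22, 17, 10, 23, 6, 7, 5]
15 vs larger child 27 at index 1, swap → [27, 15, 24, 22, 17, 10, 23, 6, 7, 5]
15 vs larger child 22 at index 3, swap → [27, 22, 24, 15, 17, 10, 23, 6, 7, 5]
resulting array: [27, 22, 24, 15, 17, 10, 23, 6, 7, 5]

3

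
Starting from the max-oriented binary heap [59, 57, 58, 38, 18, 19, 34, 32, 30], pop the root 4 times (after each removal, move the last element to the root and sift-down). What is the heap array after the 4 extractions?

extract-max #1 returns 59:
  remove root 59; move last element 30 to root → [30, 57, 58, 38, 18, 19, 34, 32]
  30 vs larger child 58 at index 2, swap → [58, 57, 30, 38, 18, 19, 34, 32]
  30 vs larger child 34 at index 6, swap → [58, 57, 34, 38, 18, 19, 30, 32]
extract-max #2 returns 58:
  remove root 58; move last element 32 to root → [32, 57, 34, 38, 18, 19, 30]
  32 vs larger child 57 at index 1, swap → [57, 32, 34, 38, 18, 19, 30]
  32 vs larger child 38 at index 3, swap → [57, 38, 34, 32, 18, 19, 30]
extract-max #3 returns 57:
  remove root 57; move last element 30 to root → [30, 38, 34, 32, 18, 19]
  30 vs larger child 38 at index 1, swap → [38, 30, 34, 32, 18, 19]
  30 vs larger child 32 at index 3, swap → [38, 32, 34, 30, 18, 19]
extract-max #4 returns 38:
  remove root 38; move last element 19 to root → [19, 32, 34, 30, 18]
  19 vs larger child 34 at index 2, swap → [34, 32, 19, 30, 18]

[34, 32, 19, 30, 18]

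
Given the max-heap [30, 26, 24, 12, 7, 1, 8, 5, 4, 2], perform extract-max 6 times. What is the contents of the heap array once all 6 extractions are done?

extract-max #1 returns 30:
  remove root 30; move last element 2 to root → [2, 26, 24, 12, 7, 1, 8, 5, 4]
  2 vs larger child 26 at index 1, swap → [26, 2, 24, 12, 7, 1, 8, 5, 4]
  2 vs larger child 12 at index 3, swap → [26, 12, 24, 2, 7, 1, 8, 5, 4]
  2 vs larger child 5 at index 7, swap → [26, 12, 24, 5, 7, 1, 8, 2, 4]
extract-max #2 returns 26:
  remove root 26; move last element 4 to root → [4, 12, 24, 5, 7, 1, 8, 2]
  4 vs larger child 24 at index 2, swap → [24, 12, 4, 5, 7, 1, 8, 2]
  4 vs larger child 8 at index 6, swap → [24, 12, 8, 5, 7, 1, 4, 2]
extract-max #3 returns 24:
  remove root 24; move last element 2 to root → [2, 12, 8, 5, 7, 1, 4]
  2 vs larger child 12 at index 1, swap → [12, 2, 8, 5, 7, 1, 4]
  2 vs larger child 7 at index 4, swap → [12, 7, 8, 5, 2, 1, 4]
extract-max #4 returns 12:
  remove root 12; move last element 4 to root → [4, 7, 8, 5, 2, 1]
  4 vs larger child 8 at index 2, swap → [8, 7, 4, 5, 2, 1]
extract-max #5 returns 8:
  remove root 8; move last element 1 to root → [1, 7, 4, 5, 2]
  1 vs larger child 7 at index 1, swap → [7, 1, 4, 5, 2]
  1 vs larger child 5 at index 3, swap → [7, 5, 4, 1, 2]
extract-max #6 returns 7:
  remove root 7; move last element 2 to root → [2, 5, 4, 1]
  2 vs larger child 5 at index 1, swap → [5, 2, 4, 1]

[5, 2, 4, 1]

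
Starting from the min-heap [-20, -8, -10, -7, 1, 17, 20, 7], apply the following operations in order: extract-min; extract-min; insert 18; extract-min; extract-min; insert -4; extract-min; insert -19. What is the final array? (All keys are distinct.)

extract-min → returns -20:
  remove root -20; move last element 7 to root → [7, -8, -10, -7, 1, 17, 20]
  7 vs smaller child -10 at index 2, swap → [-10, -8, 7, -7, 1, 17, 20]
extract-min → returns -10:
  remove root -10; move last element 20 to root → [20, -8, 7, -7, 1, 17]
  20 vs smaller child -8 at index 1, swap → [-8, 20, 7, -7, 1, 17]
  20 vs smaller child -7 at index 3, swap → [-8, -7, 7, 20, 1, 17]
insert 18:
  append 18 at index 6 → [-8, -7, 7, 20, 1, 17, 18] (no swap needed)
extract-min → returns -8:
  remove root -8; move last element 18 to root → [18, -7, 7, 20, 1, 17]
  18 vs smaller child -7 at index 1, swap → [-7, 18, 7, 20, 1, 17]
  18 vs smaller child 1 at index 4, swap → [-7, 1, 7, 20, 18, 17]
extract-min → returns -7:
  remove root -7; move last element 17 to root → [17, 1, 7, 20, 18]
  17 vs smaller child 1 at index 1, swap → [1, 17, 7, 20, 18]
insert -4:
  append -4 at index 5 → [1, 17, 7, 20, 18, -4]
  -4 < parent 7 at index 2, swap → [1, 17, -4, 20, 18, 7]
  -4 < parent 1 at index 0, swap → [-4, 17, 1, 20, 18, 7]
extract-min → returns -4:
  remove root -4; move last element 7 to root → [7, 17, 1, 20, 18]
  7 vs smaller child 1 at index 2, swap → [1, 17, 7, 20, 18]
insert -19:
  append -19 at index 5 → [1, 17, 7, 20, 18, -19]
  -19 < parent 7 at index 2, swap → [1, 17, -19, 20, 18, 7]
  -19 < parent 1 at index 0, swap → [-19, 17, 1, 20, 18, 7]

[-19, 17, 1, 20, 18, 7]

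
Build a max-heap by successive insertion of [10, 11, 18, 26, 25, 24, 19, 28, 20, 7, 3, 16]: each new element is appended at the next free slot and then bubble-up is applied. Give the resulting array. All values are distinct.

Insert 10:
  append 10 at index 0 → [10] (no swap needed)
Insert 11:
  append 11 at index 1 → [10, 11]
  11 > parent 10 at index 0, swap → [11, 10]
Insert 18:
  append 18 at index 2 → [11, 10, 18]
  18 > parent 11 at index 0, swap → [18, 10, 11]
Insert 26:
  append 26 at index 3 → [18, 10, 11, 26]
  26 > parent 10 at index 1, swap → [18, 26, 11, 10]
  26 > parent 18 at index 0, swap → [26, 18, 11, 10]
Insert 25:
  append 25 at index 4 → [26, 18, 11, 10, 25]
  25 > parent 18 at index 1, swap → [26, 25, 11, 10, 18]
Insert 24:
  append 24 at index 5 → [26, 25, 11, 10, 18, 24]
  24 > parent 11 at index 2, swap → [26, 25, 24, 10, 18, 11]
Insert 19:
  append 19 at index 6 → [26, 25, 24, 10, 18, 11, 19] (no swap needed)
Insert 28:
  append 28 at index 7 → [26, 25, 24, 10, 18, 11, 19, 28]
  28 > parent 10 at index 3, swap → [26, 25, 24, 28, 18, 11, 19, 10]
  28 > parent 25 at index 1, swap → [26, 28, 24, 25, 18, 11, 19, 10]
  28 > parent 26 at index 0, swap → [28, 26, 24, 25, 18, 11, 19, 10]
Insert 20:
  append 20 at index 8 → [28, 26, 24, 25, 18, 11, 19, 10, 20] (no swap needed)
Insert 7:
  append 7 at index 9 → [28, 26, 24, 25, 18, 11, 19, 10, 20, 7] (no swap needed)
Insert 3:
  append 3 at index 10 → [28, 26, 24, 25, 18, 11, 19, 10, 20, 7, 3] (no swap needed)
Insert 16:
  append 16 at index 11 → [28, 26, 24, 25, 18, 11, 19, 10, 20, 7, 3, 16]
  16 > parent 11 at index 5, swap → [28, 26, 24, 25, 18, 16, 19, 10, 20, 7, 3, 11]

[28, 26, 24, 25, 18, 16, 19, 10, 20, 7, 3, 11]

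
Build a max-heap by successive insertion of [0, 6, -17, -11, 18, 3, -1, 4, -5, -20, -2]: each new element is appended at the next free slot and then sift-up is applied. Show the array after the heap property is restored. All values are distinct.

[18, 6, 3, 4, 0, -17, -1, -11, -5, -20, -2]

Insert 0:
  append 0 at index 0 → [0] (no swap needed)
Insert 6:
  append 6 at index 1 → [0, 6]
  6 > parent 0 at index 0, swap → [6, 0]
Insert -17:
  append -17 at index 2 → [6, 0, -17] (no swap needed)
Insert -11:
  append -11 at index 3 → [6, 0, -17, -11] (no swap needed)
Insert 18:
  append 18 at index 4 → [6, 0, -17, -11, 18]
  18 > parent 0 at index 1, swap → [6, 18, -17, -11, 0]
  18 > parent 6 at index 0, swap → [18, 6, -17, -11, 0]
Insert 3:
  append 3 at index 5 → [18, 6, -17, -11, 0, 3]
  3 > parent -17 at index 2, swap → [18, 6, 3, -11, 0, -17]
Insert -1:
  append -1 at index 6 → [18, 6, 3, -11, 0, -17, -1] (no swap needed)
Insert 4:
  append 4 at index 7 → [18, 6, 3, -11, 0, -17, -1, 4]
  4 > parent -11 at index 3, swap → [18, 6, 3, 4, 0, -17, -1, -11]
Insert -5:
  append -5 at index 8 → [18, 6, 3, 4, 0, -17, -1, -11, -5] (no swap needed)
Insert -20:
  append -20 at index 9 → [18, 6, 3, 4, 0, -17, -1, -11, -5, -20] (no swap needed)
Insert -2:
  append -2 at index 10 → [18, 6, 3, 4, 0, -17, -1, -11, -5, -20, -2] (no swap needed)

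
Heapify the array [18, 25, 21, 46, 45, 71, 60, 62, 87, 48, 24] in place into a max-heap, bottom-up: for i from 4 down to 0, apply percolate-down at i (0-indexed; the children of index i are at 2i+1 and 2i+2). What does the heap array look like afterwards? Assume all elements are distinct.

[87, 62, 71, 46, 48, 21, 60, 25, 18, 45, 24]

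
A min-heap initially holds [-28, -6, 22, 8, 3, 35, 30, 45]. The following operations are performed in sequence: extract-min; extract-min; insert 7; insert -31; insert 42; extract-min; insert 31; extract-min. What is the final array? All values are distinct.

[7, 8, 22, 30, 45, 35, 31, 42]

extract-min → returns -28:
  remove root -28; move last element 45 to root → [45, -6, 22, 8, 3, 35, 30]
  45 vs smaller child -6 at index 1, swap → [-6, 45, 22, 8, 3, 35, 30]
  45 vs smaller child 3 at index 4, swap → [-6, 3, 22, 8, 45, 35, 30]
extract-min → returns -6:
  remove root -6; move last element 30 to root → [30, 3, 22, 8, 45, 35]
  30 vs smaller child 3 at index 1, swap → [3, 30, 22, 8, 45, 35]
  30 vs smaller child 8 at index 3, swap → [3, 8, 22, 30, 45, 35]
insert 7:
  append 7 at index 6 → [3, 8, 22, 30, 45, 35, 7]
  7 < parent 22 at index 2, swap → [3, 8, 7, 30, 45, 35, 22]
insert -31:
  append -31 at index 7 → [3, 8, 7, 30, 45, 35, 22, -31]
  -31 < parent 30 at index 3, swap → [3, 8, 7, -31, 45, 35, 22, 30]
  -31 < parent 8 at index 1, swap → [3, -31, 7, 8, 45, 35, 22, 30]
  -31 < parent 3 at index 0, swap → [-31, 3, 7, 8, 45, 35, 22, 30]
insert 42:
  append 42 at index 8 → [-31, 3, 7, 8, 45, 35, 22, 30, 42] (no swap needed)
extract-min → returns -31:
  remove root -31; move last element 42 to root → [42, 3, 7, 8, 45, 35, 22, 30]
  42 vs smaller child 3 at index 1, swap → [3, 42, 7, 8, 45, 35, 22, 30]
  42 vs smaller child 8 at index 3, swap → [3, 8, 7, 42, 45, 35, 22, 30]
  42 vs only child 30 at index 7, swap → [3, 8, 7, 30, 45, 35, 22, 42]
insert 31:
  append 31 at index 8 → [3, 8, 7, 30, 45, 35, 22, 42, 31] (no swap needed)
extract-min → returns 3:
  remove root 3; move last element 31 to root → [31, 8, 7, 30, 45, 35, 22, 42]
  31 vs smaller child 7 at index 2, swap → [7, 8, 31, 30, 45, 35, 22, 42]
  31 vs smaller child 22 at index 6, swap → [7, 8, 22, 30, 45, 35, 31, 42]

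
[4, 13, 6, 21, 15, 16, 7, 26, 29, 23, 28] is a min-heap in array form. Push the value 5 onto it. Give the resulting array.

append 5 at index 11 → [4, 13, 6, 21, 15, 16, 7, 26, 29, 23, 28, 5]
5 < parent 16 at index 5, swap → [4, 13, 6, 21, 15, 5, 7, 26, 29, 23, 28, 16]
5 < parent 6 at index 2, swap → [4, 13, 5, 21, 15, 6, 7, 26, 29, 23, 28, 16]

[4, 13, 5, 21, 15, 6, 7, 26, 29, 23, 28, 16]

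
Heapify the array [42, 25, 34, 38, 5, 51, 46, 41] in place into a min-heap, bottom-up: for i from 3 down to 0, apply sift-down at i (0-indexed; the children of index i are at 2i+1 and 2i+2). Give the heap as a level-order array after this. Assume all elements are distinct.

[5, 25, 34, 38, 42, 51, 46, 41]

sift down from index 3: already satisfies heap property
sift down from index 2: already satisfies heap property
sift down from index 1:
  25 vs smaller child 5 at index 4, swap → [42, 5, 34, 38, 25, 51, 46, 41]
sift down from index 0:
  42 vs smaller child 5 at index 1, swap → [5, 42, 34, 38, 25, 51, 46, 41]
  42 vs smaller child 25 at index 4, swap → [5, 25, 34, 38, 42, 51, 46, 41]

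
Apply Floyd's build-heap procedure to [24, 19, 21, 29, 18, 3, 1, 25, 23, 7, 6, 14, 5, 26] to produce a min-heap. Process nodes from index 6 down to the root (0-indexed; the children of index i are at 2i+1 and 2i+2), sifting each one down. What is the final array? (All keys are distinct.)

[1, 6, 3, 23, 7, 5, 21, 25, 29, 19, 18, 14, 24, 26]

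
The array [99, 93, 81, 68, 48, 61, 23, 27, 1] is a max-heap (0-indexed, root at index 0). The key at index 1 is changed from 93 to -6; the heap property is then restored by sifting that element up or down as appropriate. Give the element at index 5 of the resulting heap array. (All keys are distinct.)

61

set index 1 from 93 to -6 → [99, -6, 81, 68, 48, 61, 23, 27, 1]
-6 vs larger child 68 at index 3, swap → [99, 68, 81, -6, 48, 61, 23, 27, 1]
-6 vs larger child 27 at index 7, swap → [99, 68, 81, 27, 48, 61, 23, -6, 1]
resulting array: [99, 68, 81, 27, 48, 61, 23, -6, 1]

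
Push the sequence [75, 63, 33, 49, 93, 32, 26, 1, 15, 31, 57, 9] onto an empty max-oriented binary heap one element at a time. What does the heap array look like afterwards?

Insert 75:
  append 75 at index 0 → [75] (no swap needed)
Insert 63:
  append 63 at index 1 → [75, 63] (no swap needed)
Insert 33:
  append 33 at index 2 → [75, 63, 33] (no swap needed)
Insert 49:
  append 49 at index 3 → [75, 63, 33, 49] (no swap needed)
Insert 93:
  append 93 at index 4 → [75, 63, 33, 49, 93]
  93 > parent 63 at index 1, swap → [75, 93, 33, 49, 63]
  93 > parent 75 at index 0, swap → [93, 75, 33, 49, 63]
Insert 32:
  append 32 at index 5 → [93, 75, 33, 49, 63, 32] (no swap needed)
Insert 26:
  append 26 at index 6 → [93, 75, 33, 49, 63, 32, 26] (no swap needed)
Insert 1:
  append 1 at index 7 → [93, 75, 33, 49, 63, 32, 26, 1] (no swap needed)
Insert 15:
  append 15 at index 8 → [93, 75, 33, 49, 63, 32, 26, 1, 15] (no swap needed)
Insert 31:
  append 31 at index 9 → [93, 75, 33, 49, 63, 32, 26, 1, 15, 31] (no swap needed)
Insert 57:
  append 57 at index 10 → [93, 75, 33, 49, 63, 32, 26, 1, 15, 31, 57] (no swap needed)
Insert 9:
  append 9 at index 11 → [93, 75, 33, 49, 63, 32, 26, 1, 15, 31, 57, 9] (no swap needed)

[93, 75, 33, 49, 63, 32, 26, 1, 15, 31, 57, 9]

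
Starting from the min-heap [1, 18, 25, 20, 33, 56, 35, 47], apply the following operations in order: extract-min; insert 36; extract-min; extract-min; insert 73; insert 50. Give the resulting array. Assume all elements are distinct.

[25, 33, 35, 36, 47, 56, 73, 50]

extract-min → returns 1:
  remove root 1; move last element 47 to root → [47, 18, 25, 20, 33, 56, 35]
  47 vs smaller child 18 at index 1, swap → [18, 47, 25, 20, 33, 56, 35]
  47 vs smaller child 20 at index 3, swap → [18, 20, 25, 47, 33, 56, 35]
insert 36:
  append 36 at index 7 → [18, 20, 25, 47, 33, 56, 35, 36]
  36 < parent 47 at index 3, swap → [18, 20, 25, 36, 33, 56, 35, 47]
extract-min → returns 18:
  remove root 18; move last element 47 to root → [47, 20, 25, 36, 33, 56, 35]
  47 vs smaller child 20 at index 1, swap → [20, 47, 25, 36, 33, 56, 35]
  47 vs smaller child 33 at index 4, swap → [20, 33, 25, 36, 47, 56, 35]
extract-min → returns 20:
  remove root 20; move last element 35 to root → [35, 33, 25, 36, 47, 56]
  35 vs smaller child 25 at index 2, swap → [25, 33, 35, 36, 47, 56]
insert 73:
  append 73 at index 6 → [25, 33, 35, 36, 47, 56, 73] (no swap needed)
insert 50:
  append 50 at index 7 → [25, 33, 35, 36, 47, 56, 73, 50] (no swap needed)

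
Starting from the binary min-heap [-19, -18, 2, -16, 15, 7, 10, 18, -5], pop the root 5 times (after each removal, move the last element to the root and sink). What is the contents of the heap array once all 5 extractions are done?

[7, 10, 15, 18]

extract-min #1 returns -19:
  remove root -19; move last element -5 to root → [-5, -18, 2, -16, 15, 7, 10, 18]
  -5 vs smaller child -18 at index 1, swap → [-18, -5, 2, -16, 15, 7, 10, 18]
  -5 vs smaller child -16 at index 3, swap → [-18, -16, 2, -5, 15, 7, 10, 18]
extract-min #2 returns -18:
  remove root -18; move last element 18 to root → [18, -16, 2, -5, 15, 7, 10]
  18 vs smaller child -16 at index 1, swap → [-16, 18, 2, -5, 15, 7, 10]
  18 vs smaller child -5 at index 3, swap → [-16, -5, 2, 18, 15, 7, 10]
extract-min #3 returns -16:
  remove root -16; move last element 10 to root → [10, -5, 2, 18, 15, 7]
  10 vs smaller child -5 at index 1, swap → [-5, 10, 2, 18, 15, 7]
extract-min #4 returns -5:
  remove root -5; move last element 7 to root → [7, 10, 2, 18, 15]
  7 vs smaller child 2 at index 2, swap → [2, 10, 7, 18, 15]
extract-min #5 returns 2:
  remove root 2; move last element 15 to root → [15, 10, 7, 18]
  15 vs smaller child 7 at index 2, swap → [7, 10, 15, 18]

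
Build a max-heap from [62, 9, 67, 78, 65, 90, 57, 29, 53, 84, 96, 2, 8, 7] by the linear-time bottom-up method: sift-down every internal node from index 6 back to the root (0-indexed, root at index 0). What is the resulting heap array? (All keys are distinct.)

sift down from index 6: already satisfies heap property
sift down from index 5: already satisfies heap property
sift down from index 4:
  65 vs larger child 96 at index 10, swap → [62, 9, 67, 78, 96, 90, 57, 29, 53, 84, 65, 2, 8, 7]
sift down from index 3: already satisfies heap property
sift down from index 2:
  67 vs larger child 90 at index 5, swap → [62, 9, 90, 78, 96, 67, 57, 29, 53, 84, 65, 2, 8, 7]
sift down from index 1:
  9 vs larger child 96 at index 4, swap → [62, 96, 90, 78, 9, 67, 57, 29, 53, 84, 65, 2, 8, 7]
  9 vs larger child 84 at index 9, swap → [62, 96, 90, 78, 84, 67, 57, 29, 53, 9, 65, 2, 8, 7]
sift down from index 0:
  62 vs larger child 96 at index 1, swap → [96, 62, 90, 78, 84, 67, 57, 29, 53, 9, 65, 2, 8, 7]
  62 vs larger child 84 at index 4, swap → [96, 84, 90, 78, 62, 67, 57, 29, 53, 9, 65, 2, 8, 7]
  62 vs larger child 65 at index 10, swap → [96, 84, 90, 78, 65, 67, 57, 29, 53, 9, 62, 2, 8, 7]

[96, 84, 90, 78, 65, 67, 57, 29, 53, 9, 62, 2, 8, 7]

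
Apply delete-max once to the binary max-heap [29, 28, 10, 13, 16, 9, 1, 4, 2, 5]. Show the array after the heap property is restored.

remove root 29; move last element 5 to root → [5, 28, 10, 13, 16, 9, 1, 4, 2]
5 vs larger child 28 at index 1, swap → [28, 5, 10, 13, 16, 9, 1, 4, 2]
5 vs larger child 16 at index 4, swap → [28, 16, 10, 13, 5, 9, 1, 4, 2]

[28, 16, 10, 13, 5, 9, 1, 4, 2]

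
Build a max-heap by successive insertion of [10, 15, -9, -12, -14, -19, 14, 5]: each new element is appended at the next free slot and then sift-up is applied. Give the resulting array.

Insert 10:
  append 10 at index 0 → [10] (no swap needed)
Insert 15:
  append 15 at index 1 → [10, 15]
  15 > parent 10 at index 0, swap → [15, 10]
Insert -9:
  append -9 at index 2 → [15, 10, -9] (no swap needed)
Insert -12:
  append -12 at index 3 → [15, 10, -9, -12] (no swap needed)
Insert -14:
  append -14 at index 4 → [15, 10, -9, -12, -14] (no swap needed)
Insert -19:
  append -19 at index 5 → [15, 10, -9, -12, -14, -19] (no swap needed)
Insert 14:
  append 14 at index 6 → [15, 10, -9, -12, -14, -19, 14]
  14 > parent -9 at index 2, swap → [15, 10, 14, -12, -14, -19, -9]
Insert 5:
  append 5 at index 7 → [15, 10, 14, -12, -14, -19, -9, 5]
  5 > parent -12 at index 3, swap → [15, 10, 14, 5, -14, -19, -9, -12]

[15, 10, 14, 5, -14, -19, -9, -12]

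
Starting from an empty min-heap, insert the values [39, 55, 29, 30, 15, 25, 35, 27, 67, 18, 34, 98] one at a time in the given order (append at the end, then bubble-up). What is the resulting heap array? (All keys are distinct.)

[15, 18, 25, 29, 27, 39, 35, 55, 67, 30, 34, 98]

Insert 39:
  append 39 at index 0 → [39] (no swap needed)
Insert 55:
  append 55 at index 1 → [39, 55] (no swap needed)
Insert 29:
  append 29 at index 2 → [39, 55, 29]
  29 < parent 39 at index 0, swap → [29, 55, 39]
Insert 30:
  append 30 at index 3 → [29, 55, 39, 30]
  30 < parent 55 at index 1, swap → [29, 30, 39, 55]
Insert 15:
  append 15 at index 4 → [29, 30, 39, 55, 15]
  15 < parent 30 at index 1, swap → [29, 15, 39, 55, 30]
  15 < parent 29 at index 0, swap → [15, 29, 39, 55, 30]
Insert 25:
  append 25 at index 5 → [15, 29, 39, 55, 30, 25]
  25 < parent 39 at index 2, swap → [15, 29, 25, 55, 30, 39]
Insert 35:
  append 35 at index 6 → [15, 29, 25, 55, 30, 39, 35] (no swap needed)
Insert 27:
  append 27 at index 7 → [15, 29, 25, 55, 30, 39, 35, 27]
  27 < parent 55 at index 3, swap → [15, 29, 25, 27, 30, 39, 35, 55]
  27 < parent 29 at index 1, swap → [15, 27, 25, 29, 30, 39, 35, 55]
Insert 67:
  append 67 at index 8 → [15, 27, 25, 29, 30, 39, 35, 55, 67] (no swap needed)
Insert 18:
  append 18 at index 9 → [15, 27, 25, 29, 30, 39, 35, 55, 67, 18]
  18 < parent 30 at index 4, swap → [15, 27, 25, 29, 18, 39, 35, 55, 67, 30]
  18 < parent 27 at index 1, swap → [15, 18, 25, 29, 27, 39, 35, 55, 67, 30]
Insert 34:
  append 34 at index 10 → [15, 18, 25, 29, 27, 39, 35, 55, 67, 30, 34] (no swap needed)
Insert 98:
  append 98 at index 11 → [15, 18, 25, 29, 27, 39, 35, 55, 67, 30, 34, 98] (no swap needed)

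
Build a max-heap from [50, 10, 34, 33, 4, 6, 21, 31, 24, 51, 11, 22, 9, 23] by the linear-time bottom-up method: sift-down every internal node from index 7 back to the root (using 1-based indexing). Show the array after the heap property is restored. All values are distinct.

[51, 50, 34, 33, 11, 22, 23, 31, 24, 4, 10, 6, 9, 21]

sift down from index 7:
  21 vs only child 23 at index 14, swap → [50, 10, 34, 33, 4, 6, 23, 31, 24, 51, 11, 22, 9, 21]
sift down from index 6:
  6 vs larger child 22 at index 12, swap → [50, 10, 34, 33, 4, 22, 23, 31, 24, 51, 11, 6, 9, 21]
sift down from index 5:
  4 vs larger child 51 at index 10, swap → [50, 10, 34, 33, 51, 22, 23, 31, 24, 4, 11, 6, 9, 21]
sift down from index 4: already satisfies heap property
sift down from index 3: already satisfies heap property
sift down from index 2:
  10 vs larger child 51 at index 5, swap → [50, 51, 34, 33, 10, 22, 23, 31, 24, 4, 11, 6, 9, 21]
  10 vs larger child 11 at index 11, swap → [50, 51, 34, 33, 11, 22, 23, 31, 24, 4, 10, 6, 9, 21]
sift down from index 1:
  50 vs larger child 51 at index 2, swap → [51, 50, 34, 33, 11, 22, 23, 31, 24, 4, 10, 6, 9, 21]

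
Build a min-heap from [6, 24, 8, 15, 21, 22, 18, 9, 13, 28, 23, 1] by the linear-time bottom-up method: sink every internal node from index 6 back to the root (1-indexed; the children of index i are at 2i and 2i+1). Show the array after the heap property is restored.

[1, 9, 6, 13, 21, 8, 18, 15, 24, 28, 23, 22]

sift down from index 6:
  22 vs only child 1 at index 12, swap → [6, 24, 8, 15, 21, 1, 18, 9, 13, 28, 23, 22]
sift down from index 5: already satisfies heap property
sift down from index 4:
  15 vs smaller child 9 at index 8, swap → [6, 24, 8, 9, 21, 1, 18, 15, 13, 28, 23, 22]
sift down from index 3:
  8 vs smaller child 1 at index 6, swap → [6, 24, 1, 9, 21, 8, 18, 15, 13, 28, 23, 22]
sift down from index 2:
  24 vs smaller child 9 at index 4, swap → [6, 9, 1, 24, 21, 8, 18, 15, 13, 28, 23, 22]
  24 vs smaller child 13 at index 9, swap → [6, 9, 1, 13, 21, 8, 18, 15, 24, 28, 23, 22]
sift down from index 1:
  6 vs smaller child 1 at index 3, swap → [1, 9, 6, 13, 21, 8, 18, 15, 24, 28, 23, 22]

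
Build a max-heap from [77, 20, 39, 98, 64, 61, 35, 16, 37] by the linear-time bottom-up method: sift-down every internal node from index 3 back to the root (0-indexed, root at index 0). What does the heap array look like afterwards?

[98, 77, 61, 37, 64, 39, 35, 16, 20]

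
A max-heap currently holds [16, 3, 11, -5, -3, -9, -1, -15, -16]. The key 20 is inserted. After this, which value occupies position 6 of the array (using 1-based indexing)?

append 20 at index 10 → [16, 3, 11, -5, -3, -9, -1, -15, -16, 20]
20 > parent -3 at index 5, swap → [16, 3, 11, -5, 20, -9, -1, -15, -16, -3]
20 > parent 3 at index 2, swap → [16, 20, 11, -5, 3, -9, -1, -15, -16, -3]
20 > parent 16 at index 1, swap → [20, 16, 11, -5, 3, -9, -1, -15, -16, -3]
resulting array: [20, 16, 11, -5, 3, -9, -1, -15, -16, -3]

-9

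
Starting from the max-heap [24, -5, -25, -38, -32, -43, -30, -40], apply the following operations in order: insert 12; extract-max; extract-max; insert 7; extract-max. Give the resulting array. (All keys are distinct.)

[-5, -32, -25, -38, -40, -43, -30]

insert 12:
  append 12 at index 8 → [24, -5, -25, -38, -32, -43, -30, -40, 12]
  12 > parent -38 at index 3, swap → [24, -5, -25, 12, -32, -43, -30, -40, -38]
  12 > parent -5 at index 1, swap → [24, 12, -25, -5, -32, -43, -30, -40, -38]
extract-max → returns 24:
  remove root 24; move last element -38 to root → [-38, 12, -25, -5, -32, -43, -30, -40]
  -38 vs larger child 12 at index 1, swap → [12, -38, -25, -5, -32, -43, -30, -40]
  -38 vs larger child -5 at index 3, swap → [12, -5, -25, -38, -32, -43, -30, -40]
extract-max → returns 12:
  remove root 12; move last element -40 to root → [-40, -5, -25, -38, -32, -43, -30]
  -40 vs larger child -5 at index 1, swap → [-5, -40, -25, -38, -32, -43, -30]
  -40 vs larger child -32 at index 4, swap → [-5, -32, -25, -38, -40, -43, -30]
insert 7:
  append 7 at index 7 → [-5, -32, -25, -38, -40, -43, -30, 7]
  7 > parent -38 at index 3, swap → [-5, -32, -25, 7, -40, -43, -30, -38]
  7 > parent -32 at index 1, swap → [-5, 7, -25, -32, -40, -43, -30, -38]
  7 > parent -5 at index 0, swap → [7, -5, -25, -32, -40, -43, -30, -38]
extract-max → returns 7:
  remove root 7; move last element -38 to root → [-38, -5, -25, -32, -40, -43, -30]
  -38 vs larger child -5 at index 1, swap → [-5, -38, -25, -32, -40, -43, -30]
  -38 vs larger child -32 at index 3, swap → [-5, -32, -25, -38, -40, -43, -30]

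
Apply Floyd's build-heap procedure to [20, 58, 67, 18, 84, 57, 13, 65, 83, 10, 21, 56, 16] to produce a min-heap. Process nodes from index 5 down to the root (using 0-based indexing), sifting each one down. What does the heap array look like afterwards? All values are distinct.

sift down from index 5:
  57 vs smaller child 16 at index 12, swap → [20, 58, 67, 18, 84, 16, 13, 65, 83, 10, 21, 56, 57]
sift down from index 4:
  84 vs smaller child 10 at index 9, swap → [20, 58, 67, 18, 10, 16, 13, 65, 83, 84, 21, 56, 57]
sift down from index 3: already satisfies heap property
sift down from index 2:
  67 vs smaller child 13 at index 6, swap → [20, 58, 13, 18, 10, 16, 67, 65, 83, 84, 21, 56, 57]
sift down from index 1:
  58 vs smaller child 10 at index 4, swap → [20, 10, 13, 18, 58, 16, 67, 65, 83, 84, 21, 56, 57]
  58 vs smaller child 21 at index 10, swap → [20, 10, 13, 18, 21, 16, 67, 65, 83, 84, 58, 56, 57]
sift down from index 0:
  20 vs smaller child 10 at index 1, swap → [10, 20, 13, 18, 21, 16, 67, 65, 83, 84, 58, 56, 57]
  20 vs smaller child 18 at index 3, swap → [10, 18, 13, 20, 21, 16, 67, 65, 83, 84, 58, 56, 57]

[10, 18, 13, 20, 21, 16, 67, 65, 83, 84, 58, 56, 57]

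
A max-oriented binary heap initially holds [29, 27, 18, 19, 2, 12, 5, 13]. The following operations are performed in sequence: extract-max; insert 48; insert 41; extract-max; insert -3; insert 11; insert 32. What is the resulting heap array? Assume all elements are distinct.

extract-max → returns 29:
  remove root 29; move last element 13 to root → [13, 27, 18, 19, 2, 12, 5]
  13 vs larger child 27 at index 1, swap → [27, 13, 18, 19, 2, 12, 5]
  13 vs larger child 19 at index 3, swap → [27, 19, 18, 13, 2, 12, 5]
insert 48:
  append 48 at index 7 → [27, 19, 18, 13, 2, 12, 5, 48]
  48 > parent 13 at index 3, swap → [27, 19, 18, 48, 2, 12, 5, 13]
  48 > parent 19 at index 1, swap → [27, 48, 18, 19, 2, 12, 5, 13]
  48 > parent 27 at index 0, swap → [48, 27, 18, 19, 2, 12, 5, 13]
insert 41:
  append 41 at index 8 → [48, 27, 18, 19, 2, 12, 5, 13, 41]
  41 > parent 19 at index 3, swap → [48, 27, 18, 41, 2, 12, 5, 13, 19]
  41 > parent 27 at index 1, swap → [48, 41, 18, 27, 2, 12, 5, 13, 19]
extract-max → returns 48:
  remove root 48; move last element 19 to root → [19, 41, 18, 27, 2, 12, 5, 13]
  19 vs larger child 41 at index 1, swap → [41, 19, 18, 27, 2, 12, 5, 13]
  19 vs larger child 27 at index 3, swap → [41, 27, 18, 19, 2, 12, 5, 13]
insert -3:
  append -3 at index 8 → [41, 27, 18, 19, 2, 12, 5, 13, -3] (no swap needed)
insert 11:
  append 11 at index 9 → [41, 27, 18, 19, 2, 12, 5, 13, -3, 11]
  11 > parent 2 at index 4, swap → [41, 27, 18, 19, 11, 12, 5, 13, -3, 2]
insert 32:
  append 32 at index 10 → [41, 27, 18, 19, 11, 12, 5, 13, -3, 2, 32]
  32 > parent 11 at index 4, swap → [41, 27, 18, 19, 32, 12, 5, 13, -3, 2, 11]
  32 > parent 27 at index 1, swap → [41, 32, 18, 19, 27, 12, 5, 13, -3, 2, 11]

[41, 32, 18, 19, 27, 12, 5, 13, -3, 2, 11]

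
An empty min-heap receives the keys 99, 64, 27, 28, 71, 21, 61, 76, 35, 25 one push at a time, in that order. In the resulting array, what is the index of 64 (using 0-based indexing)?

Insert 99:
  append 99 at index 0 → [99] (no swap needed)
Insert 64:
  append 64 at index 1 → [99, 64]
  64 < parent 99 at index 0, swap → [64, 99]
Insert 27:
  append 27 at index 2 → [64, 99, 27]
  27 < parent 64 at index 0, swap → [27, 99, 64]
Insert 28:
  append 28 at index 3 → [27, 99, 64, 28]
  28 < parent 99 at index 1, swap → [27, 28, 64, 99]
Insert 71:
  append 71 at index 4 → [27, 28, 64, 99, 71] (no swap needed)
Insert 21:
  append 21 at index 5 → [27, 28, 64, 99, 71, 21]
  21 < parent 64 at index 2, swap → [27, 28, 21, 99, 71, 64]
  21 < parent 27 at index 0, swap → [21, 28, 27, 99, 71, 64]
Insert 61:
  append 61 at index 6 → [21, 28, 27, 99, 71, 64, 61] (no swap needed)
Insert 76:
  append 76 at index 7 → [21, 28, 27, 99, 71, 64, 61, 76]
  76 < parent 99 at index 3, swap → [21, 28, 27, 76, 71, 64, 61, 99]
Insert 35:
  append 35 at index 8 → [21, 28, 27, 76, 71, 64, 61, 99, 35]
  35 < parent 76 at index 3, swap → [21, 28, 27, 35, 71, 64, 61, 99, 76]
Insert 25:
  append 25 at index 9 → [21, 28, 27, 35, 71, 64, 61, 99, 76, 25]
  25 < parent 71 at index 4, swap → [21, 28, 27, 35, 25, 64, 61, 99, 76, 71]
  25 < parent 28 at index 1, swap → [21, 25, 27, 35, 28, 64, 61, 99, 76, 71]
resulting array: [21, 25, 27, 35, 28, 64, 61, 99, 76, 71]

5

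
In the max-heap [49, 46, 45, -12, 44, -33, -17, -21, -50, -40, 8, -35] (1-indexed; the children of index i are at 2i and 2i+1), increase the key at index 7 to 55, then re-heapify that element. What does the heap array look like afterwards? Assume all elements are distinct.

set index 7 from -17 to 55 → [49, 46, 45, -12, 44, -33, 55, -21, -50, -40, 8, -35]
55 > parent 45 at index 3, swap → [49, 46, 55, -12, 44, -33, 45, -21, -50, -40, 8, -35]
55 > parent 49 at index 1, swap → [55, 46, 49, -12, 44, -33, 45, -21, -50, -40, 8, -35]

[55, 46, 49, -12, 44, -33, 45, -21, -50, -40, 8, -35]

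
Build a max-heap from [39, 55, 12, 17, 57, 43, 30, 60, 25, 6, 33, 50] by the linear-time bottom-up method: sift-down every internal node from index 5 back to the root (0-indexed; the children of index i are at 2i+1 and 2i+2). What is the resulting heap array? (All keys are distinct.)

[60, 57, 50, 55, 39, 43, 30, 17, 25, 6, 33, 12]

sift down from index 5:
  43 vs only child 50 at index 11, swap → [39, 55, 12, 17, 57, 50, 30, 60, 25, 6, 33, 43]
sift down from index 4: already satisfies heap property
sift down from index 3:
  17 vs larger child 60 at index 7, swap → [39, 55, 12, 60, 57, 50, 30, 17, 25, 6, 33, 43]
sift down from index 2:
  12 vs larger child 50 at index 5, swap → [39, 55, 50, 60, 57, 12, 30, 17, 25, 6, 33, 43]
  12 vs only child 43 at index 11, swap → [39, 55, 50, 60, 57, 43, 30, 17, 25, 6, 33, 12]
sift down from index 1:
  55 vs larger child 60 at index 3, swap → [39, 60, 50, 55, 57, 43, 30, 17, 25, 6, 33, 12]
sift down from index 0:
  39 vs larger child 60 at index 1, swap → [60, 39, 50, 55, 57, 43, 30, 17, 25, 6, 33, 12]
  39 vs larger child 57 at index 4, swap → [60, 57, 50, 55, 39, 43, 30, 17, 25, 6, 33, 12]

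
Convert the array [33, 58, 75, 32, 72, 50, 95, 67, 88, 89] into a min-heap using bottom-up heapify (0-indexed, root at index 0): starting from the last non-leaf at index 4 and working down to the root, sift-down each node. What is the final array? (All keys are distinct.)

[32, 33, 50, 58, 72, 75, 95, 67, 88, 89]

sift down from index 4: already satisfies heap property
sift down from index 3: already satisfies heap property
sift down from index 2:
  75 vs smaller child 50 at index 5, swap → [33, 58, 50, 32, 72, 75, 95, 67, 88, 89]
sift down from index 1:
  58 vs smaller child 32 at index 3, swap → [33, 32, 50, 58, 72, 75, 95, 67, 88, 89]
sift down from index 0:
  33 vs smaller child 32 at index 1, swap → [32, 33, 50, 58, 72, 75, 95, 67, 88, 89]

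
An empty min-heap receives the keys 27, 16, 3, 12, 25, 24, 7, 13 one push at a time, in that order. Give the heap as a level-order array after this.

[3, 12, 7, 13, 25, 24, 16, 27]

Insert 27:
  append 27 at index 0 → [27] (no swap needed)
Insert 16:
  append 16 at index 1 → [27, 16]
  16 < parent 27 at index 0, swap → [16, 27]
Insert 3:
  append 3 at index 2 → [16, 27, 3]
  3 < parent 16 at index 0, swap → [3, 27, 16]
Insert 12:
  append 12 at index 3 → [3, 27, 16, 12]
  12 < parent 27 at index 1, swap → [3, 12, 16, 27]
Insert 25:
  append 25 at index 4 → [3, 12, 16, 27, 25] (no swap needed)
Insert 24:
  append 24 at index 5 → [3, 12, 16, 27, 25, 24] (no swap needed)
Insert 7:
  append 7 at index 6 → [3, 12, 16, 27, 25, 24, 7]
  7 < parent 16 at index 2, swap → [3, 12, 7, 27, 25, 24, 16]
Insert 13:
  append 13 at index 7 → [3, 12, 7, 27, 25, 24, 16, 13]
  13 < parent 27 at index 3, swap → [3, 12, 7, 13, 25, 24, 16, 27]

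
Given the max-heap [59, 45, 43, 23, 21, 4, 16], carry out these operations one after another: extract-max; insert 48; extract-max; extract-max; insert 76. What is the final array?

[76, 23, 43, 16, 21, 4]

extract-max → returns 59:
  remove root 59; move last element 16 to root → [16, 45, 43, 23, 21, 4]
  16 vs larger child 45 at index 1, swap → [45, 16, 43, 23, 21, 4]
  16 vs larger child 23 at index 3, swap → [45, 23, 43, 16, 21, 4]
insert 48:
  append 48 at index 6 → [45, 23, 43, 16, 21, 4, 48]
  48 > parent 43 at index 2, swap → [45, 23, 48, 16, 21, 4, 43]
  48 > parent 45 at index 0, swap → [48, 23, 45, 16, 21, 4, 43]
extract-max → returns 48:
  remove root 48; move last element 43 to root → [43, 23, 45, 16, 21, 4]
  43 vs larger child 45 at index 2, swap → [45, 23, 43, 16, 21, 4]
extract-max → returns 45:
  remove root 45; move last element 4 to root → [4, 23, 43, 16, 21]
  4 vs larger child 43 at index 2, swap → [43, 23, 4, 16, 21]
insert 76:
  append 76 at index 5 → [43, 23, 4, 16, 21, 76]
  76 > parent 4 at index 2, swap → [43, 23, 76, 16, 21, 4]
  76 > parent 43 at index 0, swap → [76, 23, 43, 16, 21, 4]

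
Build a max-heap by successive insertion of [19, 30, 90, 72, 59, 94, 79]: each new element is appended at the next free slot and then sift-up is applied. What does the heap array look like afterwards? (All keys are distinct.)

Insert 19:
  append 19 at index 0 → [19] (no swap needed)
Insert 30:
  append 30 at index 1 → [19, 30]
  30 > parent 19 at index 0, swap → [30, 19]
Insert 90:
  append 90 at index 2 → [30, 19, 90]
  90 > parent 30 at index 0, swap → [90, 19, 30]
Insert 72:
  append 72 at index 3 → [90, 19, 30, 72]
  72 > parent 19 at index 1, swap → [90, 72, 30, 19]
Insert 59:
  append 59 at index 4 → [90, 72, 30, 19, 59] (no swap needed)
Insert 94:
  append 94 at index 5 → [90, 72, 30, 19, 59, 94]
  94 > parent 30 at index 2, swap → [90, 72, 94, 19, 59, 30]
  94 > parent 90 at index 0, swap → [94, 72, 90, 19, 59, 30]
Insert 79:
  append 79 at index 6 → [94, 72, 90, 19, 59, 30, 79] (no swap needed)

[94, 72, 90, 19, 59, 30, 79]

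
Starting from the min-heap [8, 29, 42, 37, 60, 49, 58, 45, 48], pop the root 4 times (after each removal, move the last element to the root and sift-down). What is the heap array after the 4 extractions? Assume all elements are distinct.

[45, 48, 49, 58, 60]

extract-min #1 returns 8:
  remove root 8; move last element 48 to root → [48, 29, 42, 37, 60, 49, 58, 45]
  48 vs smaller child 29 at index 1, swap → [29, 48, 42, 37, 60, 49, 58, 45]
  48 vs smaller child 37 at index 3, swap → [29, 37, 42, 48, 60, 49, 58, 45]
  48 vs only child 45 at index 7, swap → [29, 37, 42, 45, 60, 49, 58, 48]
extract-min #2 returns 29:
  remove root 29; move last element 48 to root → [48, 37, 42, 45, 60, 49, 58]
  48 vs smaller child 37 at index 1, swap → [37, 48, 42, 45, 60, 49, 58]
  48 vs smaller child 45 at index 3, swap → [37, 45, 42, 48, 60, 49, 58]
extract-min #3 returns 37:
  remove root 37; move last element 58 to root → [58, 45, 42, 48, 60, 49]
  58 vs smaller child 42 at index 2, swap → [42, 45, 58, 48, 60, 49]
  58 vs only child 49 at index 5, swap → [42, 45, 49, 48, 60, 58]
extract-min #4 returns 42:
  remove root 42; move last element 58 to root → [58, 45, 49, 48, 60]
  58 vs smaller child 45 at index 1, swap → [45, 58, 49, 48, 60]
  58 vs smaller child 48 at index 3, swap → [45, 48, 49, 58, 60]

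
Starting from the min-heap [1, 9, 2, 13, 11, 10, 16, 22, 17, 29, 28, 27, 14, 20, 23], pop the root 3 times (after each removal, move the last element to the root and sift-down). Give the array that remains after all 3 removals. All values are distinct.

extract-min #1 returns 1:
  remove root 1; move last element 23 to root → [23, 9, 2, 13, 11, 10, 16, 22, 17, 29, 28, 27, 14, 20]
  23 vs smaller child 2 at index 2, swap → [2, 9, 23, 13, 11, 10, 16, 22, 17, 29, 28, 27, 14, 20]
  23 vs smaller child 10 at index 5, swap → [2, 9, 10, 13, 11, 23, 16, 22, 17, 29, 28, 27, 14, 20]
  23 vs smaller child 14 at index 12, swap → [2, 9, 10, 13, 11, 14, 16, 22, 17, 29, 28, 27, 23, 20]
extract-min #2 returns 2:
  remove root 2; move last element 20 to root → [20, 9, 10, 13, 11, 14, 16, 22, 17, 29, 28, 27, 23]
  20 vs smaller child 9 at index 1, swap → [9, 20, 10, 13, 11, 14, 16, 22, 17, 29, 28, 27, 23]
  20 vs smaller child 11 at index 4, swap → [9, 11, 10, 13, 20, 14, 16, 22, 17, 29, 28, 27, 23]
extract-min #3 returns 9:
  remove root 9; move last element 23 to root → [23, 11, 10, 13, 20, 14, 16, 22, 17, 29, 28, 27]
  23 vs smaller child 10 at index 2, swap → [10, 11, 23, 13, 20, 14, 16, 22, 17, 29, 28, 27]
  23 vs smaller child 14 at index 5, swap → [10, 11, 14, 13, 20, 23, 16, 22, 17, 29, 28, 27]

[10, 11, 14, 13, 20, 23, 16, 22, 17, 29, 28, 27]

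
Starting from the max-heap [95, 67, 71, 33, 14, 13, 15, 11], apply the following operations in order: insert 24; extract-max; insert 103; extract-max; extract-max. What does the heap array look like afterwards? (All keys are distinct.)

[67, 33, 24, 11, 14, 13, 15]

insert 24:
  append 24 at index 8 → [95, 67, 71, 33, 14, 13, 15, 11, 24] (no swap needed)
extract-max → returns 95:
  remove root 95; move last element 24 to root → [24, 67, 71, 33, 14, 13, 15, 11]
  24 vs larger child 71 at index 2, swap → [71, 67, 24, 33, 14, 13, 15, 11]
insert 103:
  append 103 at index 8 → [71, 67, 24, 33, 14, 13, 15, 11, 103]
  103 > parent 33 at index 3, swap → [71, 67, 24, 103, 14, 13, 15, 11, 33]
  103 > parent 67 at index 1, swap → [71, 103, 24, 67, 14, 13, 15, 11, 33]
  103 > parent 71 at index 0, swap → [103, 71, 24, 67, 14, 13, 15, 11, 33]
extract-max → returns 103:
  remove root 103; move last element 33 to root → [33, 71, 24, 67, 14, 13, 15, 11]
  33 vs larger child 71 at index 1, swap → [71, 33, 24, 67, 14, 13, 15, 11]
  33 vs larger child 67 at index 3, swap → [71, 67, 24, 33, 14, 13, 15, 11]
extract-max → returns 71:
  remove root 71; move last element 11 to root → [11, 67, 24, 33, 14, 13, 15]
  11 vs larger child 67 at index 1, swap → [67, 11, 24, 33, 14, 13, 15]
  11 vs larger child 33 at index 3, swap → [67, 33, 24, 11, 14, 13, 15]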